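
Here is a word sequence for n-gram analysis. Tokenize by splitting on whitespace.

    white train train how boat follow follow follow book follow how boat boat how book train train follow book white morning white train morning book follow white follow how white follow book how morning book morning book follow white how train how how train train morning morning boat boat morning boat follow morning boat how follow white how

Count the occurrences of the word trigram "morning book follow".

Scanning the 56 overlapping trigram windows for "morning book follow":
  position 24–26: morning book follow
  position 36–38: morning book follow

2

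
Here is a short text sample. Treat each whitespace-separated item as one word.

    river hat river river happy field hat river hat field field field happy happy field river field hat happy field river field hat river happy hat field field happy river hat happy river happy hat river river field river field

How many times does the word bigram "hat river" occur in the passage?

4

Scanning the 39 overlapping bigram windows for "hat river":
  position 2–3: hat river
  position 7–8: hat river
  position 23–24: hat river
  position 35–36: hat river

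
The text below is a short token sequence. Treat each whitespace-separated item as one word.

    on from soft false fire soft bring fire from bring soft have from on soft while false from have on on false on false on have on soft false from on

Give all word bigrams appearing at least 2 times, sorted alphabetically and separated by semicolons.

Bigram counts meeting the condition (at least 2 times):
  false from: 2
  false on: 2
  from on: 2
  have on: 2
  on false: 2
  on soft: 2
  soft false: 2

false from; false on; from on; have on; on false; on soft; soft false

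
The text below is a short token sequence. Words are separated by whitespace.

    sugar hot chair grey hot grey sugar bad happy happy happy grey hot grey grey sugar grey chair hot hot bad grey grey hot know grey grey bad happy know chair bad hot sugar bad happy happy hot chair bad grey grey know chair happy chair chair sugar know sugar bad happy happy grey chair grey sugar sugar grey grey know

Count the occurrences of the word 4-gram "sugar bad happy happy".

3

Scanning the 58 overlapping 4-gram windows for "sugar bad happy happy":
  position 7–10: sugar bad happy happy
  position 34–37: sugar bad happy happy
  position 50–53: sugar bad happy happy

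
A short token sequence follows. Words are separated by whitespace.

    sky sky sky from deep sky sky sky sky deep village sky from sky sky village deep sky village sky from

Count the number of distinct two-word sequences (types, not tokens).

21 tokens → 20 bigram windows in total.
Repeated bigrams (each contributes count−1 duplicates):
  sky sky: 6
  sky from: 3
  deep sky: 2
  sky village: 2
  village sky: 2
10 duplicate windows → 20 − 10 = 10 distinct.

10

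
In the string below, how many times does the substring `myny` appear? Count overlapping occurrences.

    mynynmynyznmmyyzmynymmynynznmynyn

Sliding a length-4 window over the 33 characters (30 positions):
  position 1–4: myny
  position 6–9: myny
  position 17–20: myny
  position 22–25: myny
  position 29–32: myny

5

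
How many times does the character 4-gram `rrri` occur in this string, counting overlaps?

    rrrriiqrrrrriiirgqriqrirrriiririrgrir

Sliding a length-4 window over the 37 characters (34 positions):
  position 2–5: rrri
  position 10–13: rrri
  position 24–27: rrri

3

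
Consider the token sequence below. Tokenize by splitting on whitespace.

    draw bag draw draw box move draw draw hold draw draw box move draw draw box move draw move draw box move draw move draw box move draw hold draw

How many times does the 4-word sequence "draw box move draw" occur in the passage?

Scanning the 27 overlapping 4-gram windows for "draw box move draw":
  position 4–7: draw box move draw
  position 11–14: draw box move draw
  position 15–18: draw box move draw
  position 20–23: draw box move draw
  position 25–28: draw box move draw

5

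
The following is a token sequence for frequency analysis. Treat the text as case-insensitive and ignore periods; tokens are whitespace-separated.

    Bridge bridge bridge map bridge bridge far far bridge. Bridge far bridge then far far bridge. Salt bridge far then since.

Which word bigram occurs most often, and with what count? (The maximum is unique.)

"bridge bridge", 4 times

Bigram frequencies (highest first):
  bridge bridge: 4
  bridge far: 3
  far bridge: 3
  far far: 2
  bridge map: 1
  map bridge: 1
  … (6 more, each ≤ 1)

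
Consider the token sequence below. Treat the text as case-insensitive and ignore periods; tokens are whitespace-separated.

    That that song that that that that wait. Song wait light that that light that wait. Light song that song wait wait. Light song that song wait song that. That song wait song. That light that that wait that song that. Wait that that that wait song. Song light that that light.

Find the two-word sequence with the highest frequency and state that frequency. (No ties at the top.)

Bigram frequencies (highest first):
  that that: 10
  song that: 6
  that song: 5
  that wait: 5
  wait song: 4
  song wait: 4
  … (8 more, each ≤ 4)

"that that", 10 times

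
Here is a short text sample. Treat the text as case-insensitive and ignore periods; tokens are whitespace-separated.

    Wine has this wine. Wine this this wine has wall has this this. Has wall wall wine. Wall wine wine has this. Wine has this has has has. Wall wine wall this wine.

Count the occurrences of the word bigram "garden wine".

Scanning the 32 overlapping bigram windows for "garden wine":
  (none found)

0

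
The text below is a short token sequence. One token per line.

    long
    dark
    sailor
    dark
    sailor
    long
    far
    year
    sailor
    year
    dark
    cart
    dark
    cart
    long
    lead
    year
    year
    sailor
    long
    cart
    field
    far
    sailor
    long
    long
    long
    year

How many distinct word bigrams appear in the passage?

21

28 tokens → 27 bigram windows in total.
Repeated bigrams (each contributes count−1 duplicates):
  sailor long: 3
  dark cart: 2
  dark sailor: 2
  long long: 2
  year sailor: 2
6 duplicate windows → 27 − 6 = 21 distinct.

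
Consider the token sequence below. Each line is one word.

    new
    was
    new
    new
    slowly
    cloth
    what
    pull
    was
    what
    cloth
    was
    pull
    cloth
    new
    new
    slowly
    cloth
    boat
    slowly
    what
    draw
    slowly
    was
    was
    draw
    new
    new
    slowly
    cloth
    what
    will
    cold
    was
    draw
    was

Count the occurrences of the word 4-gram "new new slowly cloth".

3

Scanning the 33 overlapping 4-gram windows for "new new slowly cloth":
  position 3–6: new new slowly cloth
  position 15–18: new new slowly cloth
  position 27–30: new new slowly cloth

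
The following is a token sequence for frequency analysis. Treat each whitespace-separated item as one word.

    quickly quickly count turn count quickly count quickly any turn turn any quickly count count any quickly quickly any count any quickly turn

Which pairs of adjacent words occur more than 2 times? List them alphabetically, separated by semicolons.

any quickly; quickly count

Bigram counts meeting the condition (more than 2 times):
  any quickly: 3
  quickly count: 3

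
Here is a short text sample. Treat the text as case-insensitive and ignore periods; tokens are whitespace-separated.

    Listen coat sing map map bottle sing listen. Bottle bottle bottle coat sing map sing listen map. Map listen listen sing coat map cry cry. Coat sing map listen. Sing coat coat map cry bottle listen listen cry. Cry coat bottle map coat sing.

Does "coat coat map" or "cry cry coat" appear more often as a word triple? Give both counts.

"cry cry coat" (2 vs 1)

"coat coat map": 1 occurrence
"cry cry coat": 2 occurrences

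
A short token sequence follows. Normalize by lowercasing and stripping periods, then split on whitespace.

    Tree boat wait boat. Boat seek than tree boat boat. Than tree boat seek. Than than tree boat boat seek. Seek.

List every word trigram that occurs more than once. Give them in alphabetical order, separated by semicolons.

boat boat seek; boat seek than; than tree boat; tree boat boat

Trigram counts meeting the condition (more than once):
  boat boat seek: 2
  boat seek than: 2
  than tree boat: 3
  tree boat boat: 2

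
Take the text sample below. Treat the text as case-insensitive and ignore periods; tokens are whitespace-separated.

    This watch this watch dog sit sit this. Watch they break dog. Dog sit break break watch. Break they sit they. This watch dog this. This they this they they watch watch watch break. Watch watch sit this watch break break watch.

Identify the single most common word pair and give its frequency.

"this watch", 5 times

Bigram frequencies (highest first):
  this watch: 5
  break watch: 3
  watch break: 3
  watch watch: 3
  watch dog: 2
  dog sit: 2
  … (19 more, each ≤ 2)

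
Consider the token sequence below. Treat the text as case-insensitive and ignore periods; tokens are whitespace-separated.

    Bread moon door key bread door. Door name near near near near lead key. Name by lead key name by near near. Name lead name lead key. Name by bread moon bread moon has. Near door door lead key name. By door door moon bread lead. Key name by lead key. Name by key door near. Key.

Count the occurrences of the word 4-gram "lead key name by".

Scanning the 54 overlapping 4-gram windows for "lead key name by":
  position 13–16: lead key name by
  position 17–20: lead key name by
  position 26–29: lead key name by
  position 38–41: lead key name by
  position 46–49: lead key name by
  position 50–53: lead key name by

6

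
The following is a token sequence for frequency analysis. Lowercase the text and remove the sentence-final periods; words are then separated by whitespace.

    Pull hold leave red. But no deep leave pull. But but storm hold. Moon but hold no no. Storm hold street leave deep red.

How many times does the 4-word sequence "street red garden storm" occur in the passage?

Scanning the 21 overlapping 4-gram windows for "street red garden storm":
  (none found)

0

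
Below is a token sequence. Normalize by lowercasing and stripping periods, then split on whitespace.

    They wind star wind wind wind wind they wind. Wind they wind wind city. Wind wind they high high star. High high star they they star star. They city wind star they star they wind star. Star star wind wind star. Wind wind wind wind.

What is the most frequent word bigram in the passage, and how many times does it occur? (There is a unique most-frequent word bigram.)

Bigram frequencies (highest first):
  wind wind: 10
  they wind: 4
  wind star: 4
  star they: 4
  star wind: 3
  wind they: 3
  … (10 more, each ≤ 3)

"wind wind", 10 times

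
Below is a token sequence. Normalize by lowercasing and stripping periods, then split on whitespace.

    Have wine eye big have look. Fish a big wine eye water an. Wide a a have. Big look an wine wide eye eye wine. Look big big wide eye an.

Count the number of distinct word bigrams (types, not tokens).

28

31 tokens → 30 bigram windows in total.
Repeated bigrams (each contributes count−1 duplicates):
  wide eye: 2
  wine eye: 2
2 duplicate windows → 30 − 2 = 28 distinct.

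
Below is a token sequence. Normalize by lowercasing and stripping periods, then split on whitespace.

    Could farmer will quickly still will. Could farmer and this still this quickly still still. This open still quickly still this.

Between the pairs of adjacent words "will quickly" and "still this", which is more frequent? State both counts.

"still this" (3 vs 1)

"will quickly": 1 occurrence
"still this": 3 occurrences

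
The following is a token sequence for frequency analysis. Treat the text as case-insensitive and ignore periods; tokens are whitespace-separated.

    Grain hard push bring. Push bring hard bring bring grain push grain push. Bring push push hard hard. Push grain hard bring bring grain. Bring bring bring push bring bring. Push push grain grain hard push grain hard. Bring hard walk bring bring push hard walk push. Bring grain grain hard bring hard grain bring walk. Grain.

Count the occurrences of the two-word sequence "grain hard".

Scanning the 56 overlapping bigram windows for "grain hard":
  position 1–2: grain hard
  position 20–21: grain hard
  position 34–35: grain hard
  position 37–38: grain hard
  position 50–51: grain hard

5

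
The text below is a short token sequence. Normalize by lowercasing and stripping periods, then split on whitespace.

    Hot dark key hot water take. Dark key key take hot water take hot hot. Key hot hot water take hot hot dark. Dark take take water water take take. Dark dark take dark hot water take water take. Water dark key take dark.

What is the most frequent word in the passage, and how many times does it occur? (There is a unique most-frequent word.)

"take", 12 times

Unigram frequencies (highest first):
  take: 12
  hot: 10
  dark: 9
  water: 8
  key: 5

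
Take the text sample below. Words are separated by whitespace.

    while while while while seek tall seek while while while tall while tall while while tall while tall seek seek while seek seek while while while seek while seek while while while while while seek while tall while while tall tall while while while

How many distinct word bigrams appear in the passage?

9

44 tokens → 43 bigram windows in total.
Repeated bigrams (each contributes count−1 duplicates):
  while while: 15
  seek while: 6
  while tall: 6
  tall while: 5
  while seek: 5
  seek seek: 2
  tall seek: 2
34 duplicate windows → 43 − 34 = 9 distinct.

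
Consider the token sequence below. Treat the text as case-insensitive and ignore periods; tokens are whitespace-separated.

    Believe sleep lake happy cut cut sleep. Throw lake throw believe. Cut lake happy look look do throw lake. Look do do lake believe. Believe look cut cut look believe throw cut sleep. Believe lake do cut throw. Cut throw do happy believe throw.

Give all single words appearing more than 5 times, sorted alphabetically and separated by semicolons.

believe; cut; lake; throw

Unigram counts meeting the condition (more than 5 times):
  believe: 7
  cut: 8
  lake: 6
  throw: 7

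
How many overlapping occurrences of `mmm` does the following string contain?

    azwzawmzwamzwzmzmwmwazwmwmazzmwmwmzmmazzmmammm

Sliding a length-3 window over the 46 characters (44 positions):
  position 44–46: mmm

1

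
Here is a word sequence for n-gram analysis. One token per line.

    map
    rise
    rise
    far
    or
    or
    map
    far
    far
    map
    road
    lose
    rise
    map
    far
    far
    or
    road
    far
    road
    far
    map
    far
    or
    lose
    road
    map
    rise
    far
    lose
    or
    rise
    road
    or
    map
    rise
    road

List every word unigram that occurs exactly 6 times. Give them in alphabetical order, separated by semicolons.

Unigram counts meeting the condition (exactly 6 times):
  or: 6
  rise: 6
  road: 6

or; rise; road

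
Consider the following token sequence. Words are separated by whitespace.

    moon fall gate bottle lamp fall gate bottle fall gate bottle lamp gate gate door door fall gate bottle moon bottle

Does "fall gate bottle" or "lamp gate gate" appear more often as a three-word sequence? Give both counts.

"fall gate bottle": 4 occurrences
"lamp gate gate": 1 occurrence

"fall gate bottle" (4 vs 1)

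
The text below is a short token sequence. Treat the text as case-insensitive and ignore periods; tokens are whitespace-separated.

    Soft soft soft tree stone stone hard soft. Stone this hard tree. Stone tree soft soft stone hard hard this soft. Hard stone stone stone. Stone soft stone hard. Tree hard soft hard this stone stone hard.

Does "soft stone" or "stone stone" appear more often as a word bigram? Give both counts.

"soft stone": 3 occurrences
"stone stone": 5 occurrences

"stone stone" (5 vs 3)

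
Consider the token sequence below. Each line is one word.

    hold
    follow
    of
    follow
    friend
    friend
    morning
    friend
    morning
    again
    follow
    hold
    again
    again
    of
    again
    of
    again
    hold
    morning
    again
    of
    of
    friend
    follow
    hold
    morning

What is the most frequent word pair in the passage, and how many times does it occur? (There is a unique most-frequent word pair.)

"again of", 3 times

Bigram frequencies (highest first):
  again of: 3
  friend morning: 2
  morning again: 2
  follow hold: 2
  of again: 2
  hold morning: 2
  … (13 more, each ≤ 1)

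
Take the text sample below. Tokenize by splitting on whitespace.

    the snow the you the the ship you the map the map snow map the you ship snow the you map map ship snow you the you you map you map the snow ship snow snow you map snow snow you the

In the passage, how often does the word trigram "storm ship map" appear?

Scanning the 40 overlapping trigram windows for "storm ship map":
  (none found)

0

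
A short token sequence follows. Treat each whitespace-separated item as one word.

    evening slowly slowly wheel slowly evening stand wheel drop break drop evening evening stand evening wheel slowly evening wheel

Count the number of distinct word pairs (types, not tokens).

14

19 tokens → 18 bigram windows in total.
Repeated bigrams (each contributes count−1 duplicates):
  evening stand: 2
  evening wheel: 2
  slowly evening: 2
  wheel slowly: 2
4 duplicate windows → 18 − 4 = 14 distinct.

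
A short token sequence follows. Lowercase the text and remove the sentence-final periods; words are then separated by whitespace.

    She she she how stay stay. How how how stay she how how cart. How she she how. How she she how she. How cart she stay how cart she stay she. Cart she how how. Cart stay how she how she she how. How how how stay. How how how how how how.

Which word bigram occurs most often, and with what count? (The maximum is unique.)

"how how", 13 times

Bigram frequencies (highest first):
  how how: 13
  she how: 8
  she she: 5
  how she: 5
  stay how: 4
  how cart: 4
  … (8 more, each ≤ 3)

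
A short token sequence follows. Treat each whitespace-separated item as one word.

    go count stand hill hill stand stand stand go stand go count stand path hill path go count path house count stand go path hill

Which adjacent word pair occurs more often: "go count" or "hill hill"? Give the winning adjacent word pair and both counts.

"go count" (3 vs 1)

"go count": 3 occurrences
"hill hill": 1 occurrence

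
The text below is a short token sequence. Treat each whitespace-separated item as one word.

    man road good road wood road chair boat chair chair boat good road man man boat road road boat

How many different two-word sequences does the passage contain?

19 tokens → 18 bigram windows in total.
Repeated bigrams (each contributes count−1 duplicates):
  chair boat: 2
  good road: 2
2 duplicate windows → 18 − 2 = 16 distinct.

16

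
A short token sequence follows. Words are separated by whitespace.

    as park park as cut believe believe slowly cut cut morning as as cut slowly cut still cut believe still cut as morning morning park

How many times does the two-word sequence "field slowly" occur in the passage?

0

Scanning the 24 overlapping bigram windows for "field slowly":
  (none found)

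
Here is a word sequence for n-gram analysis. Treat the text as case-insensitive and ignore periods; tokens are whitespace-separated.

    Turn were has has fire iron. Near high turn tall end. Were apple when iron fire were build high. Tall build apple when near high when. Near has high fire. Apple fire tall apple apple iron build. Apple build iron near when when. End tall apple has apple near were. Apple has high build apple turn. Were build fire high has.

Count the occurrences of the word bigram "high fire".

1

Scanning the 60 overlapping bigram windows for "high fire":
  position 29–30: high fire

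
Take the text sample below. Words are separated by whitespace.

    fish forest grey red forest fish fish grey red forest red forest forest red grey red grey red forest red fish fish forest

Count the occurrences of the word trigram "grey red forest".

3

Scanning the 21 overlapping trigram windows for "grey red forest":
  position 3–5: grey red forest
  position 8–10: grey red forest
  position 17–19: grey red forest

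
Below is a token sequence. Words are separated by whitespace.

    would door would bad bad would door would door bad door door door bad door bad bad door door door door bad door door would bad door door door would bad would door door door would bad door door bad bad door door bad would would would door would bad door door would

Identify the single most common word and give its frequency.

"door", 26 times

Unigram frequencies (highest first):
  door: 26
  bad: 14
  would: 13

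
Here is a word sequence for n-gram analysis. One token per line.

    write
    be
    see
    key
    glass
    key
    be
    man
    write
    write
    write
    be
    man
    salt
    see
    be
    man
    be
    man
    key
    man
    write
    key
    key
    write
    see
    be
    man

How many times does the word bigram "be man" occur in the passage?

Scanning the 27 overlapping bigram windows for "be man":
  position 7–8: be man
  position 12–13: be man
  position 16–17: be man
  position 18–19: be man
  position 27–28: be man

5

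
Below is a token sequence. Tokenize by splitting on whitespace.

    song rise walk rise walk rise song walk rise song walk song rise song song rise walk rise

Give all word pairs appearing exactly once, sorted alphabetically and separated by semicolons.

Bigram counts meeting the condition (exactly once):
  song song: 1
  walk song: 1

song song; walk song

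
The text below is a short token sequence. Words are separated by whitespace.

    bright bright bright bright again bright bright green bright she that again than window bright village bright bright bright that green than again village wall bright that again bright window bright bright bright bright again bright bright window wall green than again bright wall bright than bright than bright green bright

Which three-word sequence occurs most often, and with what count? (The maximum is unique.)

"bright bright bright", 5 times

Trigram frequencies (highest first):
  bright bright bright: 5
  bright bright again: 2
  bright again bright: 2
  again bright bright: 2
  bright green bright: 2
  green than again: 2
  … (33 more, each ≤ 2)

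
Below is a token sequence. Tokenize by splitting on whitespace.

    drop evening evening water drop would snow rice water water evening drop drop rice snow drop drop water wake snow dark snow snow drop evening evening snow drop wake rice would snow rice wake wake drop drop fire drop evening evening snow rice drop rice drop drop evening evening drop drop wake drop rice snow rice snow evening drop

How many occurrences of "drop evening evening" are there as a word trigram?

4

Scanning the 57 overlapping trigram windows for "drop evening evening":
  position 1–3: drop evening evening
  position 24–26: drop evening evening
  position 39–41: drop evening evening
  position 47–49: drop evening evening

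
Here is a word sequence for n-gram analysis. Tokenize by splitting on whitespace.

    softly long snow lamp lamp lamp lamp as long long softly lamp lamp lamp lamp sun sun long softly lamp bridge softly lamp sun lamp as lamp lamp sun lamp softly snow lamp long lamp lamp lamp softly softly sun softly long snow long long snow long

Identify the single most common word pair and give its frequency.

"lamp lamp", 9 times

Bigram frequencies (highest first):
  lamp lamp: 9
  long snow: 3
  softly lamp: 3
  lamp sun: 3
  softly long: 2
  snow lamp: 2
  … (18 more, each ≤ 2)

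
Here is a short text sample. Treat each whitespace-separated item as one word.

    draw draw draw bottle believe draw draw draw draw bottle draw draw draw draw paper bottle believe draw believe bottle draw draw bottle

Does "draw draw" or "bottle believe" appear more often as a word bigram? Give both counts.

"draw draw": 9 occurrences
"bottle believe": 2 occurrences

"draw draw" (9 vs 2)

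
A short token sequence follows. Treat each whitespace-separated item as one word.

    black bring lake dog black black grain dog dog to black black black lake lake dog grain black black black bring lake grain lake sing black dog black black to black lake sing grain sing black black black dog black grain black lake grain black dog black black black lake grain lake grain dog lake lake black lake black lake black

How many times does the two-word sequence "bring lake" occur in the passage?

Scanning the 60 overlapping bigram windows for "bring lake":
  position 2–3: bring lake
  position 21–22: bring lake

2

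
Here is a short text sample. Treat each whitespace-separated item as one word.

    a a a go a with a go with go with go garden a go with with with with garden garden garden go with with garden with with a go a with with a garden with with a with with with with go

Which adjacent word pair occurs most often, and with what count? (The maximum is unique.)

Bigram frequencies (highest first):
  with with: 10
  a go: 4
  with a: 4
  go with: 4
  a with: 3
  with go: 3
  … (9 more, each ≤ 2)

"with with", 10 times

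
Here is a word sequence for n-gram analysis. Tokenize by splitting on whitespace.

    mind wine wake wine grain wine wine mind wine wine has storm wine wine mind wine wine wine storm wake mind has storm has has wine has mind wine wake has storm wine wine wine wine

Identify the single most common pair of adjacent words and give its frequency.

Bigram frequencies (highest first):
  wine wine: 8
  mind wine: 4
  has storm: 3
  wine wake: 2
  wine mind: 2
  wine has: 2
  … (13 more, each ≤ 2)

"wine wine", 8 times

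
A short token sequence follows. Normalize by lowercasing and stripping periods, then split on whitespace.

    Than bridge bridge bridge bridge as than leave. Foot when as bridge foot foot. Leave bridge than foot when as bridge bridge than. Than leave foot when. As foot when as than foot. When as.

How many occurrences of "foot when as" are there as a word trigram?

5

Scanning the 33 overlapping trigram windows for "foot when as":
  position 9–11: foot when as
  position 18–20: foot when as
  position 26–28: foot when as
  position 29–31: foot when as
  position 33–35: foot when as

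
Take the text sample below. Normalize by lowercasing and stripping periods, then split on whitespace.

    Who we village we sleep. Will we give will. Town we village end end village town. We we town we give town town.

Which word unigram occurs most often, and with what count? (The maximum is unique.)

Unigram frequencies (highest first):
  we: 7
  town: 5
  village: 3
  will: 2
  give: 2
  end: 2
  … (2 more, each ≤ 1)

"we", 7 times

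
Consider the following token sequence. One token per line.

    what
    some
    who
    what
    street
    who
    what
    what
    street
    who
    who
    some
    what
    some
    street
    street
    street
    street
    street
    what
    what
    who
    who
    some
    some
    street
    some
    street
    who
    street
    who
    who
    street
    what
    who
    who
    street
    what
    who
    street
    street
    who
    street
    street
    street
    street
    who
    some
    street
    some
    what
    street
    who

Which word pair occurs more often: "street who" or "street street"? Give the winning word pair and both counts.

"street who": 7 occurrences
"street street": 8 occurrences

"street street" (8 vs 7)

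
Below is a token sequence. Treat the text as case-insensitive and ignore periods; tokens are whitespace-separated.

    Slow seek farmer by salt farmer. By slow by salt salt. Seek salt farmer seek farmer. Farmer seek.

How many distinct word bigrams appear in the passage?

18 tokens → 17 bigram windows in total.
Repeated bigrams (each contributes count−1 duplicates):
  by salt: 2
  farmer by: 2
  farmer seek: 2
  salt farmer: 2
  seek farmer: 2
5 duplicate windows → 17 − 5 = 12 distinct.

12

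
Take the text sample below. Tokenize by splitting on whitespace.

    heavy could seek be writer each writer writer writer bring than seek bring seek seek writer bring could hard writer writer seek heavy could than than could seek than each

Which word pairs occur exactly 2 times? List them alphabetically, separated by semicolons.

Bigram counts meeting the condition (exactly 2 times):
  could seek: 2
  heavy could: 2
  writer bring: 2

could seek; heavy could; writer bring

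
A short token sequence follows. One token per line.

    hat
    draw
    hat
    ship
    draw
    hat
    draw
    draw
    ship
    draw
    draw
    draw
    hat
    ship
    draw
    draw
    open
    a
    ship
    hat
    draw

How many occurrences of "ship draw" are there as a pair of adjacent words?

3

Scanning the 20 overlapping bigram windows for "ship draw":
  position 4–5: ship draw
  position 9–10: ship draw
  position 14–15: ship draw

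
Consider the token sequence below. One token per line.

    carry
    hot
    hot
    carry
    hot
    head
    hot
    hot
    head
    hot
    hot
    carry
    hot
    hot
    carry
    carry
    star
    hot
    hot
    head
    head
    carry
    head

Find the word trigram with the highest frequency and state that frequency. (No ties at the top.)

"hot hot carry", 3 times

Trigram frequencies (highest first):
  hot hot carry: 3
  carry hot hot: 2
  hot carry hot: 2
  hot head hot: 2
  head hot hot: 2
  hot hot head: 2
  … (8 more, each ≤ 1)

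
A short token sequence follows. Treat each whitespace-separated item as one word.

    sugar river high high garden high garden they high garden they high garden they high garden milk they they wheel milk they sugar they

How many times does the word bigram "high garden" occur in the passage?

5

Scanning the 23 overlapping bigram windows for "high garden":
  position 4–5: high garden
  position 6–7: high garden
  position 9–10: high garden
  position 12–13: high garden
  position 15–16: high garden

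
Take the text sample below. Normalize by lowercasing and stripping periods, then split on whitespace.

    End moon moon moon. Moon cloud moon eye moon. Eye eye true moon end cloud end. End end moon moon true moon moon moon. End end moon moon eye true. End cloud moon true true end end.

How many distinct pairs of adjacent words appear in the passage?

16

37 tokens → 36 bigram windows in total.
Repeated bigrams (each contributes count−1 duplicates):
  moon moon: 7
  end end: 4
  end moon: 3
  moon eye: 3
  cloud moon: 2
  end cloud: 2
  eye true: 2
  moon end: 2
  … (3 more repeated)
20 duplicate windows → 36 − 20 = 16 distinct.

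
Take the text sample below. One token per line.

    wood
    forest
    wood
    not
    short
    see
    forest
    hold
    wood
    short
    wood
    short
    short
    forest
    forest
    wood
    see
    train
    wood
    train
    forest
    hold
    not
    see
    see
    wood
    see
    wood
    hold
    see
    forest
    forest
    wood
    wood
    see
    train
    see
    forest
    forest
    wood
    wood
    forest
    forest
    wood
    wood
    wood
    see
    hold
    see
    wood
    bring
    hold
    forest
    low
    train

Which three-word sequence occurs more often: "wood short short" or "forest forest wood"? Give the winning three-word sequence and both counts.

"forest forest wood" (4 vs 1)

"wood short short": 1 occurrence
"forest forest wood": 4 occurrences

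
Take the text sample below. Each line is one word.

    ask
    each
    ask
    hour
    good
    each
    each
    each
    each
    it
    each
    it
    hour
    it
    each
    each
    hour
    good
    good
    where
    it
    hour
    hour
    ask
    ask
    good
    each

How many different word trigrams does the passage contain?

27 tokens → 25 trigram windows in total.
Repeated trigrams (each contributes count−1 duplicates):
  each each each: 2
1 duplicate windows → 25 − 1 = 24 distinct.

24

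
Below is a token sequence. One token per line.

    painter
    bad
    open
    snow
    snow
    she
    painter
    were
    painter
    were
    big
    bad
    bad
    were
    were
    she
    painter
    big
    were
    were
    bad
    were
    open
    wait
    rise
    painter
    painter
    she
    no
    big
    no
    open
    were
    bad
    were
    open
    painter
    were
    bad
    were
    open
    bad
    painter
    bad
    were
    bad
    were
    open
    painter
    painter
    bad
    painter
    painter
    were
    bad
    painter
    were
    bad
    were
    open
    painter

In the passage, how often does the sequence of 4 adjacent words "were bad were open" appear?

Scanning the 58 overlapping 4-gram windows for "were bad were open":
  position 20–23: were bad were open
  position 33–36: were bad were open
  position 38–41: were bad were open
  position 45–48: were bad were open
  position 57–60: were bad were open

5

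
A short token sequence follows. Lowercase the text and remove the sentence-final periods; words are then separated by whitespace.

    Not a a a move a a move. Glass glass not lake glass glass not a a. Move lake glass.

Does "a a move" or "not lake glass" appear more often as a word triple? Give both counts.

"a a move": 3 occurrences
"not lake glass": 1 occurrence

"a a move" (3 vs 1)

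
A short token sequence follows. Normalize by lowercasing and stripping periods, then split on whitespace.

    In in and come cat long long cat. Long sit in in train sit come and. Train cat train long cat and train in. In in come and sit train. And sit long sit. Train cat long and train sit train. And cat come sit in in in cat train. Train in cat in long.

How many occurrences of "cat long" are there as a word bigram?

Scanning the 54 overlapping bigram windows for "cat long":
  position 5–6: cat long
  position 8–9: cat long
  position 36–37: cat long

3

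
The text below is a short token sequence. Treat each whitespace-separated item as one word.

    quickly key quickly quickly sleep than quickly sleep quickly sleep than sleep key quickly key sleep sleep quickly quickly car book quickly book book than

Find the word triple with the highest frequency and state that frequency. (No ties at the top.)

Trigram frequencies (highest first):
  quickly sleep than: 2
  quickly key quickly: 1
  key quickly quickly: 1
  quickly quickly sleep: 1
  sleep than quickly: 1
  than quickly sleep: 1
  … (16 more, each ≤ 1)

"quickly sleep than", 2 times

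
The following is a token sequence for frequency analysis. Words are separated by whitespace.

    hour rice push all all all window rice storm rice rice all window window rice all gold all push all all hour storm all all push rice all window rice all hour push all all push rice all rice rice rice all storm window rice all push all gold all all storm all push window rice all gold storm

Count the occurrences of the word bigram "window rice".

5

Scanning the 58 overlapping bigram windows for "window rice":
  position 7–8: window rice
  position 14–15: window rice
  position 29–30: window rice
  position 44–45: window rice
  position 55–56: window rice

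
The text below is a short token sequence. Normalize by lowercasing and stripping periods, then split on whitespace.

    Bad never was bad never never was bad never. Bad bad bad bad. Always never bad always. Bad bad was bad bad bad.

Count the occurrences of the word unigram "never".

Scanning the 23 tokens for "never":
  position 2: never
  position 5: never
  position 6: never
  position 9: never
  position 15: never

5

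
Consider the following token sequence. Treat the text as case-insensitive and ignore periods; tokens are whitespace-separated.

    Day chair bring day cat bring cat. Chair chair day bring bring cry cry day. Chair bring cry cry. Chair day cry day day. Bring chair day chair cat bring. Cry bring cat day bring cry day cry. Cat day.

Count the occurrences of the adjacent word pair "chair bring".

Scanning the 39 overlapping bigram windows for "chair bring":
  position 2–3: chair bring
  position 16–17: chair bring

2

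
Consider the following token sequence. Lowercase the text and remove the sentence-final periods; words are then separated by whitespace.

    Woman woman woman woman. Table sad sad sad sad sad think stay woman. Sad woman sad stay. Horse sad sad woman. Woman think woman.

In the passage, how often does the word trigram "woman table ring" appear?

0

Scanning the 22 overlapping trigram windows for "woman table ring":
  (none found)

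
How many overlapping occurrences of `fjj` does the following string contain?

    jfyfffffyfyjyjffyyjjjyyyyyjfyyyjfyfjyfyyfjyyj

0

Sliding a length-3 window over the 45 characters (43 positions):
  (no match at any position)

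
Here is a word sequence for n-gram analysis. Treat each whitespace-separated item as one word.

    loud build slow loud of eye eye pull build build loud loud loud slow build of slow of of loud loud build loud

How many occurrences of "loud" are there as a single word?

8

Scanning the 23 tokens for "loud":
  position 1: loud
  position 4: loud
  position 11: loud
  position 12: loud
  position 13: loud
  position 20: loud
  position 21: loud
  position 23: loud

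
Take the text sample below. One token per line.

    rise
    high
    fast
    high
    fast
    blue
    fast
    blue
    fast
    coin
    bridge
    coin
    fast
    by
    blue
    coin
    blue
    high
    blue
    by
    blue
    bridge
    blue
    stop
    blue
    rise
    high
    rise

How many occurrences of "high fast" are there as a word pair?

2

Scanning the 27 overlapping bigram windows for "high fast":
  position 2–3: high fast
  position 4–5: high fast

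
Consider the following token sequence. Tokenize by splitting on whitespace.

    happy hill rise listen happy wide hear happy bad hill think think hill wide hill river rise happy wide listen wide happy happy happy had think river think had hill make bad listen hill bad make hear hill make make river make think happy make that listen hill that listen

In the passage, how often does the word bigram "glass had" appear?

Scanning the 49 overlapping bigram windows for "glass had":
  (none found)

0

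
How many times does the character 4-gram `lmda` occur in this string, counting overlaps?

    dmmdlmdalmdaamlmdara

Sliding a length-4 window over the 20 characters (17 positions):
  position 5–8: lmda
  position 9–12: lmda
  position 15–18: lmda

3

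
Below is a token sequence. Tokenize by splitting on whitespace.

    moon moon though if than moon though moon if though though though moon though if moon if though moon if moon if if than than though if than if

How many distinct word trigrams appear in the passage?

22

29 tokens → 27 trigram windows in total.
Repeated trigrams (each contributes count−1 duplicates):
  if moon if: 2
  moon if though: 2
  moon though if: 2
  though if than: 2
  though moon if: 2
5 duplicate windows → 27 − 5 = 22 distinct.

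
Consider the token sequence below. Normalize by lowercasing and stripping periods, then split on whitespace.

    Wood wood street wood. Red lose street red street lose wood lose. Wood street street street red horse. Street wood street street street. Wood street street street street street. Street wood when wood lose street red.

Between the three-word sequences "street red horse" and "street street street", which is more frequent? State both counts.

"street street street" (6 vs 1)

"street red horse": 1 occurrence
"street street street": 6 occurrences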